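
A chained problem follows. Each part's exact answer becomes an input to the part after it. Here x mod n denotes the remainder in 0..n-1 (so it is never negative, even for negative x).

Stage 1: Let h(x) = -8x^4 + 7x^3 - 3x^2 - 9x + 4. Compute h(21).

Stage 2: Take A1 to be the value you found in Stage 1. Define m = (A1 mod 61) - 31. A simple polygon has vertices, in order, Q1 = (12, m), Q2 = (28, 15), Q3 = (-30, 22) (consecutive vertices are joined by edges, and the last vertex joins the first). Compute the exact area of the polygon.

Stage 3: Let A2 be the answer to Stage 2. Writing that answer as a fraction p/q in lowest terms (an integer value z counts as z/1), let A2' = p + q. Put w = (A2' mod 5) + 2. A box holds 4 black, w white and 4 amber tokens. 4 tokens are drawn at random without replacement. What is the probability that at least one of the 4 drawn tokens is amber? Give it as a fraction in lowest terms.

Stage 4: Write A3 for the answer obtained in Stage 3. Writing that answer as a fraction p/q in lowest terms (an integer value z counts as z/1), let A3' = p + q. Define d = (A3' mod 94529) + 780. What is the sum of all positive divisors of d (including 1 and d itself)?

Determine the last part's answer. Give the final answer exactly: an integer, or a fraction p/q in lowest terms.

Stage 1: -8*(21)^4 + 7*(21)^3 - 3*(21)^2 - 9*(21)^1 + 4 = (-1555848) + (64827) + (-1323) + (-189) + (4) = -1492529; answer -1492529
Stage 2: A1 = -1492529; m = -12; cross terms: (12*15 - 28*-12)=516, (28*22 - -30*15)=1066, (-30*-12 - 12*22)=96; twice the area = |1678| = 1678; area = 839; answer 839
Stage 3: A2 = 839; threaded value p + q = 840; w = 2; total draws C(10,4) = 210; complement C(6,4) = 15; favorable 210 - 15 = 195; P = 13/14; answer 13/14
Stage 4: A3 = 13/14; threaded value p + q = 27; d = 807; 807 = 3 * 269; sigma = (1 + 3) * (1 + 269) = 4 * 270 = 1080; answer 1080

1080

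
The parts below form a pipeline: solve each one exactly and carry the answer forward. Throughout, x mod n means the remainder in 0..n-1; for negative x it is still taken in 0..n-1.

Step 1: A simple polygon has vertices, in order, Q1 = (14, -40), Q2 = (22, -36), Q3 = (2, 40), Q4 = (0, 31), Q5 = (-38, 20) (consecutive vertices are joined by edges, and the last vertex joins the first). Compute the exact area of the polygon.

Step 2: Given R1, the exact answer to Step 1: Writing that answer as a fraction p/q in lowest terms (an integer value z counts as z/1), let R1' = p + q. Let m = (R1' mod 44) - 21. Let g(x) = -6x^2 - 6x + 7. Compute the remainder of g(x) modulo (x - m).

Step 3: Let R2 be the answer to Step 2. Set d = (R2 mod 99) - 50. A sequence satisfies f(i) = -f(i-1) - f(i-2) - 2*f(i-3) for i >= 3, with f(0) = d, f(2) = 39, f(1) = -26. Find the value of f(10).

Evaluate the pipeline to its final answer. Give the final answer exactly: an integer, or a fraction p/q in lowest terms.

404

Step 1: cross terms: (14*-36 - 22*-40)=376, (22*40 - 2*-36)=952, (2*31 - 0*40)=62, (0*20 - -38*31)=1178, (-38*-40 - 14*20)=1240; twice the area = |3808| = 3808; area = 1904; answer 1904
Step 2: R1 = 1904; threaded value p + q = 1905; m = -8; remainder = value at the root: -6*(-8)^2 - 6*(-8)^1 + 7 = (-384) + (48) + (7) = -329; answer -329
Step 3: R2 = -329; d = 17; f(3) = -1*(39) - 1*(-26) - 2*(17) = -47; iterating: f(3)=-47, f(4)=60, f(5)=-91, f(6)=125, f(7)=-154, f(8)=211, f(9)=-307, f(10)=404; answer 404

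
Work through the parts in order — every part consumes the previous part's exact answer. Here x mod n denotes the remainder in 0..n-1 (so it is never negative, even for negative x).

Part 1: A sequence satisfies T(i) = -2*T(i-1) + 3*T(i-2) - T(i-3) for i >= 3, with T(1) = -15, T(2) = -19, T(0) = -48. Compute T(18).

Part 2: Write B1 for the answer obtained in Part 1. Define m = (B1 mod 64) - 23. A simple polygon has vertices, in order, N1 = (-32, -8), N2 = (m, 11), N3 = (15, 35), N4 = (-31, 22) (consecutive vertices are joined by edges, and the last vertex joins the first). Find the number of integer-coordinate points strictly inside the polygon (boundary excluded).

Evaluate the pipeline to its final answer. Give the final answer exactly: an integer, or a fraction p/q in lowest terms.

Part 1: T(3) = -2*(-19) + 3*(-15) - 1*(-48) = 41; iterating: T(3)=41, T(4)=-124, T(5)=390, T(6)=-1193, T(7)=3680, T(8)=-11329, T(9)=34891, T(10)=-107449, T(11)=330900, T(12)=-1019038, T(13)=3138225, T(14)=-9664464, T(15)=29762641, T(16)=-91656899, T(17)=282266185, T(18)=-869265708; answer -869265708
Part 2: B1 = -869265708; m = -3; cross terms: (-32*11 - -3*-8)=-376, (-3*35 - 15*11)=-270, (15*22 - -31*35)=1415, (-31*-8 - -32*22)=952; twice the area = |1721| = 1721; area = 1721/2; boundary points = 1 + 6 + 1 + 1 = 9; strictly interior points = area - boundary/2 + 1 = 857; answer 857

857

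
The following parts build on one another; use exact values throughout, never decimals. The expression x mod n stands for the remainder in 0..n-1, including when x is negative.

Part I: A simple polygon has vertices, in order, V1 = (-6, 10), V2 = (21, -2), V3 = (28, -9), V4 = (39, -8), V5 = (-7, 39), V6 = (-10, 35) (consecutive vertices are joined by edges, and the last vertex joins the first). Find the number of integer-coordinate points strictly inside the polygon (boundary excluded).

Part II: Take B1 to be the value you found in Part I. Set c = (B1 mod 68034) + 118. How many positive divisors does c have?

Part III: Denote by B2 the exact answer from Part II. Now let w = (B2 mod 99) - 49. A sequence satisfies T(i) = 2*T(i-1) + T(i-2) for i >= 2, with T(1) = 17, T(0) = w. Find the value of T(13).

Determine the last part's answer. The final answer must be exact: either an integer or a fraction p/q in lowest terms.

111457

Part I: cross terms: (-6*-2 - 21*10)=-198, (21*-9 - 28*-2)=-133, (28*-8 - 39*-9)=127, (39*39 - -7*-8)=1465, (-7*35 - -10*39)=145, (-10*10 - -6*35)=110; twice the area = |1516| = 1516; area = 758; boundary points = 3 + 7 + 1 + 1 + 1 + 1 = 14; strictly interior points = area - boundary/2 + 1 = 752; answer 752
Part II: B1 = 752; c = 870; 870 = 2 * 3 * 5 * 29; number of divisors = (1+1) * (1+1) * (1+1) * (1+1) = 16; answer 16
Part III: B2 = 16; w = -33; T(2) = 2*(17) + 1*(-33) = 1; iterating: T(2)=1, T(3)=19, T(4)=39, T(5)=97, T(6)=233, T(7)=563, T(8)=1359, T(9)=3281, T(10)=7921, T(11)=19123, T(12)=46167, T(13)=111457; answer 111457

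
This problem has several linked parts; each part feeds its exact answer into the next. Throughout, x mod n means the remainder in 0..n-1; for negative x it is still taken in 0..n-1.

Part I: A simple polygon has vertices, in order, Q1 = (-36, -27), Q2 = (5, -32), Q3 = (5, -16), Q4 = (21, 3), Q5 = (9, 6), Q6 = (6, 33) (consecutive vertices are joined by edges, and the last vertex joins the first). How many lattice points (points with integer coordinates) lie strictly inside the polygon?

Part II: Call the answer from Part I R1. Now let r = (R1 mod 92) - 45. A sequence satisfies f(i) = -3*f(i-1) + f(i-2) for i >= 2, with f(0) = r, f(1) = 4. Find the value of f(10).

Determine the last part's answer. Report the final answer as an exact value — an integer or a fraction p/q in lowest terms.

101022

Part I: cross terms: (-36*-32 - 5*-27)=1287, (5*-16 - 5*-32)=80, (5*3 - 21*-16)=351, (21*6 - 9*3)=99, (9*33 - 6*6)=261, (6*-27 - -36*33)=1026; twice the area = |3104| = 3104; area = 1552; boundary points = 1 + 16 + 1 + 3 + 3 + 6 = 30; strictly interior points = area - boundary/2 + 1 = 1538; answer 1538
Part II: R1 = 1538; r = 21; f(2) = -3*(4) + 1*(21) = 9; iterating: f(2)=9, f(3)=-23, f(4)=78, f(5)=-257, f(6)=849, f(7)=-2804, f(8)=9261, f(9)=-30587, f(10)=101022; answer 101022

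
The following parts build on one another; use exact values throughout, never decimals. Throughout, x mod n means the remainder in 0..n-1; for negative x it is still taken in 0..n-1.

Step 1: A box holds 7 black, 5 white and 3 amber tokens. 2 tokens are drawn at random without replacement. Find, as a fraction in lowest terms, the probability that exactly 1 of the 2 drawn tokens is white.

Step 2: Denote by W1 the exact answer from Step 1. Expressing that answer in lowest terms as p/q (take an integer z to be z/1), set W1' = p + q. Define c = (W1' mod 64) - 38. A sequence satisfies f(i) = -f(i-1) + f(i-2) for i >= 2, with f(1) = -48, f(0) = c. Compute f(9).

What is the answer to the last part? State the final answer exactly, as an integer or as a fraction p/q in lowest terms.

-1485

Step 1: total draws C(15,2) = 105; favorable C(5,1)*C(10,1) = 50; P = 10/21; answer 10/21
Step 2: W1 = 10/21; threaded value p + q = 31; c = -7; f(2) = -1*(-48) + 1*(-7) = 41; iterating: f(2)=41, f(3)=-89, f(4)=130, f(5)=-219, f(6)=349, f(7)=-568, f(8)=917, f(9)=-1485; answer -1485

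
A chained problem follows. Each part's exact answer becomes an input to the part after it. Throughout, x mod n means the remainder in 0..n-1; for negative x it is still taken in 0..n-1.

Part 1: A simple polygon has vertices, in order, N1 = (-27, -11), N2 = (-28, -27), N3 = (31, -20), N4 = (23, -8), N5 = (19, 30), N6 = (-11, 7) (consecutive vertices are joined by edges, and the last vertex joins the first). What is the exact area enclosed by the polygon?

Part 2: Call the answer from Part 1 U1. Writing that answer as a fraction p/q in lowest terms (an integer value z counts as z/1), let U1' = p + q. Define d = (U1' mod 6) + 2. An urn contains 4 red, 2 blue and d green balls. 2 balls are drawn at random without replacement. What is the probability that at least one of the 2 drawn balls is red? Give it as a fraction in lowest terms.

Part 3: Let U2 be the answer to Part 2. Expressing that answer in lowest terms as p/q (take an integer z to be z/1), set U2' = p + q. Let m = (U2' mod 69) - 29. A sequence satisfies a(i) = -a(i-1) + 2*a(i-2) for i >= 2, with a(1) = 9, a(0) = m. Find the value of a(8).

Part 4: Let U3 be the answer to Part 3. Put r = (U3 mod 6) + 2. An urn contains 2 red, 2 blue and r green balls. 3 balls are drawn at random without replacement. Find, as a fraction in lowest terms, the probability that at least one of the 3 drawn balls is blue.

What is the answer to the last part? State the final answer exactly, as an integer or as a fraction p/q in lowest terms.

7/12

Part 1: cross terms: (-27*-27 - -28*-11)=421, (-28*-20 - 31*-27)=1397, (31*-8 - 23*-20)=212, (23*30 - 19*-8)=842, (19*7 - -11*30)=463, (-11*-11 - -27*7)=310; twice the area = |3645| = 3645; area = 3645/2; answer 3645/2
Part 2: U1 = 3645/2; threaded value p + q = 3647; d = 7; total draws C(13,2) = 78; complement C(9,2) = 36; favorable 78 - 36 = 42; P = 7/13; answer 7/13
Part 3: U2 = 7/13; threaded value p + q = 20; m = -9; a(2) = -1*(9) + 2*(-9) = -27; iterating: a(2)=-27, a(3)=45, a(4)=-99, a(5)=189, a(6)=-387, a(7)=765, a(8)=-1539; answer -1539
Part 4: U3 = -1539; r = 5; total draws C(9,3) = 84; complement C(7,3) = 35; favorable 84 - 35 = 49; P = 7/12; answer 7/12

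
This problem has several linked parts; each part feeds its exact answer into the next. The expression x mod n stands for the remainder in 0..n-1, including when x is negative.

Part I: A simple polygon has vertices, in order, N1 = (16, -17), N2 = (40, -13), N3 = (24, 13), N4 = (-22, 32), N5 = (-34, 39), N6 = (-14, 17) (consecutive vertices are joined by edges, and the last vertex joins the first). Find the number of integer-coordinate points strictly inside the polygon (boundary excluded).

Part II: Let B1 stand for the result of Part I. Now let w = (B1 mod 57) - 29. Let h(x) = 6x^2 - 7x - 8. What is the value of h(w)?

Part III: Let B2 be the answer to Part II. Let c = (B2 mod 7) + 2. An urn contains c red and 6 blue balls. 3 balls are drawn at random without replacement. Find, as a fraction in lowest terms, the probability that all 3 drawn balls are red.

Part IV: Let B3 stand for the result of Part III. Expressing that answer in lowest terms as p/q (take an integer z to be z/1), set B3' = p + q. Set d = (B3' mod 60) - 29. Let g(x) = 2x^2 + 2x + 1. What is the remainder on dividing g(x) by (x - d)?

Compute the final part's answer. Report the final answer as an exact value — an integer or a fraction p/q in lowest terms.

113

Part I: cross terms: (16*-13 - 40*-17)=472, (40*13 - 24*-13)=832, (24*32 - -22*13)=1054, (-22*39 - -34*32)=230, (-34*17 - -14*39)=-32, (-14*-17 - 16*17)=-34; twice the area = |2522| = 2522; area = 1261; boundary points = 4 + 2 + 1 + 1 + 2 + 2 = 12; strictly interior points = area - boundary/2 + 1 = 1256; answer 1256
Part II: B1 = 1256; w = -27; 6*(-27)^2 - 7*(-27)^1 - 8 = (4374) + (189) + (-8) = 4555; answer 4555
Part III: B2 = 4555; c = 7; total draws C(13,3) = 286; favorable C(7,3) = 35; P = 35/286; answer 35/286
Part IV: B3 = 35/286; threaded value p + q = 321; d = -8; remainder = value at the root: 2*(-8)^2 + 2*(-8)^1 + 1 = (128) + (-16) + (1) = 113; answer 113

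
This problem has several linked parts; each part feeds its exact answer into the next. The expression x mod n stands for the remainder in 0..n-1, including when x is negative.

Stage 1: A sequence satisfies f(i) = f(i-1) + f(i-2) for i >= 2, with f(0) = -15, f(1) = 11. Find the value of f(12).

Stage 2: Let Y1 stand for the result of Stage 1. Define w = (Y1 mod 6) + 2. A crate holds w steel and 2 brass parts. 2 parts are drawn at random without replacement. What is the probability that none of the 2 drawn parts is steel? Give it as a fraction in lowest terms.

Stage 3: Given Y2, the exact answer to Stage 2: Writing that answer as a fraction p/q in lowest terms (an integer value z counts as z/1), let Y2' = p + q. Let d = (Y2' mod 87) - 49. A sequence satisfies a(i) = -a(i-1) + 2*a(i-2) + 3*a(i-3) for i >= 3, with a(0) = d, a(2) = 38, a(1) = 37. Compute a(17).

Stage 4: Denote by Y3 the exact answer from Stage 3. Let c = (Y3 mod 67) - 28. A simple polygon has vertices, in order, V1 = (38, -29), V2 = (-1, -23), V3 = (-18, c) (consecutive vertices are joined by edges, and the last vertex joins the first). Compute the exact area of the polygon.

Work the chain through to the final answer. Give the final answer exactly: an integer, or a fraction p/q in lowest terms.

807

Stage 1: f(2) = 1*(11) + 1*(-15) = -4; iterating: f(2)=-4, f(3)=7, f(4)=3, f(5)=10, f(6)=13, f(7)=23, f(8)=36, f(9)=59, f(10)=95, f(11)=154, f(12)=249; answer 249
Stage 2: Y1 = 249; w = 5; total draws C(7,2) = 21; favorable C(2,2) = 1; P = 1/21; answer 1/21
Stage 3: Y2 = 1/21; threaded value p + q = 22; d = -27; a(3) = -1*(38) + 2*(37) + 3*(-27) = -45; iterating: a(3)=-45, a(4)=232, a(5)=-208, a(6)=537, a(7)=-257, a(8)=707, a(9)=390, a(10)=253, a(11)=2648, a(12)=-972, a(13)=7027, a(14)=-1027, a(15)=12165, a(16)=6862, a(17)=14387; answer 14387
Stage 4: Y3 = 14387; c = 21; cross terms: (38*-23 - -1*-29)=-903, (-1*21 - -18*-23)=-435, (-18*-29 - 38*21)=-276; twice the area = |-1614| = 1614; area = 807; answer 807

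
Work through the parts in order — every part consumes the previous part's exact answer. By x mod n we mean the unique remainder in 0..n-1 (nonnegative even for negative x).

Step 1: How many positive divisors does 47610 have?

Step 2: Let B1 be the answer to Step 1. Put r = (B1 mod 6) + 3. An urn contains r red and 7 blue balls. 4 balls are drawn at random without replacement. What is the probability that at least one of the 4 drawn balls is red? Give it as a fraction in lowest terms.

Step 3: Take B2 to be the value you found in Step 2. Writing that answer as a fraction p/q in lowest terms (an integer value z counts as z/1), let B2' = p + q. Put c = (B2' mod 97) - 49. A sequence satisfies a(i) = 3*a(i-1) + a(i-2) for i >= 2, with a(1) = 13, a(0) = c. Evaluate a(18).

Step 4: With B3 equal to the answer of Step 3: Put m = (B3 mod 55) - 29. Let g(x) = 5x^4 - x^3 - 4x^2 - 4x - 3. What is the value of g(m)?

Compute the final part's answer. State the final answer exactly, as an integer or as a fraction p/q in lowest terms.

6573

Step 1: 47610 = 2 * 3^2 * 5 * 23^2; number of divisors = (1+1) * (2+1) * (1+1) * (2+1) = 36; answer 36
Step 2: B1 = 36; r = 3; total draws C(10,4) = 210; complement C(7,4) = 35; favorable 210 - 35 = 175; P = 5/6; answer 5/6
Step 3: B2 = 5/6; threaded value p + q = 11; c = -38; a(2) = 3*(13) + 1*(-38) = 1; iterating: a(2)=1, a(3)=16, a(4)=49, a(5)=163, a(6)=538, a(7)=1777, a(8)=5869, a(9)=19384, a(10)=64021, a(11)=211447, a(12)=698362, a(13)=2306533, a(14)=7617961, a(15)=25160416, a(16)=83099209, a(17)=274458043, a(18)=906473338; answer 906473338
Step 4: B3 = 906473338; m = -6; 5*(-6)^4 - 1*(-6)^3 - 4*(-6)^2 - 4*(-6)^1 - 3 = (6480) + (216) + (-144) + (24) + (-3) = 6573; answer 6573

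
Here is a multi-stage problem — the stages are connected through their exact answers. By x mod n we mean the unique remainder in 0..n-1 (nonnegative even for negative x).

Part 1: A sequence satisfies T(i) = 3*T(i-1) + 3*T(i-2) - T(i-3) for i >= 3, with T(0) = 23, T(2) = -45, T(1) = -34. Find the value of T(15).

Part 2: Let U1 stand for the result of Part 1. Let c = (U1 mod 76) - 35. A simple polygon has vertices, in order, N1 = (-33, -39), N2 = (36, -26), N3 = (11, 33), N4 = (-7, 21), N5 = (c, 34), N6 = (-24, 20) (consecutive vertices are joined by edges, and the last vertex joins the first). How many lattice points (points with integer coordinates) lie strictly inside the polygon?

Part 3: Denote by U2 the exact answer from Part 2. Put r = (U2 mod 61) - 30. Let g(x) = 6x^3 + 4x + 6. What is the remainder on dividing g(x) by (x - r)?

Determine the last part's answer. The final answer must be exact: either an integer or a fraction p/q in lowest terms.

-3098

Part 1: T(3) = 3*(-45) + 3*(-34) - 1*(23) = -260; iterating: T(3)=-260, T(4)=-881, T(5)=-3378, T(6)=-12517, T(7)=-46804, T(8)=-174585, T(9)=-651650, T(10)=-2431901, T(11)=-9076068, T(12)=-33872257, T(13)=-126413074, T(14)=-471779925, T(15)=-1760706740; answer -1760706740
Part 2: U1 = -1760706740; c = -31; cross terms: (-33*-26 - 36*-39)=2262, (36*33 - 11*-26)=1474, (11*21 - -7*33)=462, (-7*34 - -31*21)=413, (-31*20 - -24*34)=196, (-24*-39 - -33*20)=1596; twice the area = |6403| = 6403; area = 6403/2; boundary points = 1 + 1 + 6 + 1 + 7 + 1 = 17; strictly interior points = area - boundary/2 + 1 = 3194; answer 3194
Part 3: U2 = 3194; r = -8; remainder = value at the root: 6*(-8)^3 + 4*(-8)^1 + 6 = (-3072) + (-32) + (6) = -3098; answer -3098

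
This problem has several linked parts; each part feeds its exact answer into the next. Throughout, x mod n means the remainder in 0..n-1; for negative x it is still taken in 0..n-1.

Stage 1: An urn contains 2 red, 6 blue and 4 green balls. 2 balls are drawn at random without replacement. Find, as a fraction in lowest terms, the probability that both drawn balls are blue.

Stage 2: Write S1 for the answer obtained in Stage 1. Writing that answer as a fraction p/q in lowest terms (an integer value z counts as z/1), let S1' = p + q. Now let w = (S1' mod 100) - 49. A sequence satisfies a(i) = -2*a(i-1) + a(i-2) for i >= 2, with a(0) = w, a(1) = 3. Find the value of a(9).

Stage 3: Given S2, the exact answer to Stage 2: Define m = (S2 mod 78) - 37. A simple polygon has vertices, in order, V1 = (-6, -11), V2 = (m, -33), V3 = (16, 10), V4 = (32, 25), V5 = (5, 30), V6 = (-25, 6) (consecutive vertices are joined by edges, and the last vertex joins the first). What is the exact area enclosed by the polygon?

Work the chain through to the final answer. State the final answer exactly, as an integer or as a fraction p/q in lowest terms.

Stage 1: total draws C(12,2) = 66; favorable C(6,2) = 15; P = 5/22; answer 5/22
Stage 2: S1 = 5/22; threaded value p + q = 27; w = -22; a(2) = -2*(3) + 1*(-22) = -28; iterating: a(2)=-28, a(3)=59, a(4)=-146, a(5)=351, a(6)=-848, a(7)=2047, a(8)=-4942, a(9)=11931; answer 11931
Stage 3: S2 = 11931; m = 38; cross terms: (-6*-33 - 38*-11)=616, (38*10 - 16*-33)=908, (16*25 - 32*10)=80, (32*30 - 5*25)=835, (5*6 - -25*30)=780, (-25*-11 - -6*6)=311; twice the area = |3530| = 3530; area = 1765; answer 1765

1765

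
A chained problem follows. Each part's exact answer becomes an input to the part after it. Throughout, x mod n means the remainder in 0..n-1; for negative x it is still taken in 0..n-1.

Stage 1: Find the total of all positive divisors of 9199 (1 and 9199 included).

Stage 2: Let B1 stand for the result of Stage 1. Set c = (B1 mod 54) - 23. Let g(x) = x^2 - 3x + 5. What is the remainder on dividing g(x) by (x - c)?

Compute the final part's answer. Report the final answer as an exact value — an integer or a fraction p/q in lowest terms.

Stage 1: 9199 is prime, so its only divisors are 1 and 9199; sigma = 1 + 9199 = 9200; answer 9200
Stage 2: B1 = 9200; c = -3; remainder = value at the root: 1*(-3)^2 - 3*(-3)^1 + 5 = (9) + (9) + (5) = 23; answer 23

23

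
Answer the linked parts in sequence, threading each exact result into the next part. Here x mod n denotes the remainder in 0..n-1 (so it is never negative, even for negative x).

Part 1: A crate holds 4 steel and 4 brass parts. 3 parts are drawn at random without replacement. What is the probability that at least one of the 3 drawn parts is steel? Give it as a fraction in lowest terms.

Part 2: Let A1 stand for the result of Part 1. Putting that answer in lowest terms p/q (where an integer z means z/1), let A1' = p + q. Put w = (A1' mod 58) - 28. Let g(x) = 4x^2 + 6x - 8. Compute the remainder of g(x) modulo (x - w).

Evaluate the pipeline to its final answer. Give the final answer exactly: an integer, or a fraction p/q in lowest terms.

Part 1: total draws C(8,3) = 56; complement C(4,3) = 4; favorable 56 - 4 = 52; P = 13/14; answer 13/14
Part 2: A1 = 13/14; threaded value p + q = 27; w = -1; remainder = value at the root: 4*(-1)^2 + 6*(-1)^1 - 8 = (4) + (-6) + (-8) = -10; answer -10

-10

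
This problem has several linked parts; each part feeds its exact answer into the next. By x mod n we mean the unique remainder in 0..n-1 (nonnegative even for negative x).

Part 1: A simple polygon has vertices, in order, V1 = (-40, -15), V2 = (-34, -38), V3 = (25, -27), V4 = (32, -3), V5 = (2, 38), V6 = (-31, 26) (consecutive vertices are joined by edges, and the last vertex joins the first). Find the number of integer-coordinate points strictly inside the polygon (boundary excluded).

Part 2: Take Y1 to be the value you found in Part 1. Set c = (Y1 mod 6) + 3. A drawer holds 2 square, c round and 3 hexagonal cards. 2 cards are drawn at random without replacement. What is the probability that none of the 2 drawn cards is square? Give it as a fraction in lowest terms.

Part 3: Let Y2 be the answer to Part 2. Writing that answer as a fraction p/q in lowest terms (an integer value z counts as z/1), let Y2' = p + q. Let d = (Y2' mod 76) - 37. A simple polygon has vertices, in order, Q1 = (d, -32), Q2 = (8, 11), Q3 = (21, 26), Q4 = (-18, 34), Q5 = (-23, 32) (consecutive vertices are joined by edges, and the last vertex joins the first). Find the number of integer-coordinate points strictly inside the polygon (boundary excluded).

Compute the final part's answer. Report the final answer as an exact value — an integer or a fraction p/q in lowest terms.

967

Part 1: cross terms: (-40*-38 - -34*-15)=1010, (-34*-27 - 25*-38)=1868, (25*-3 - 32*-27)=789, (32*38 - 2*-3)=1222, (2*26 - -31*38)=1230, (-31*-15 - -40*26)=1505; twice the area = |7624| = 7624; area = 3812; boundary points = 1 + 1 + 1 + 1 + 3 + 1 = 8; strictly interior points = area - boundary/2 + 1 = 3809; answer 3809
Part 2: Y1 = 3809; c = 8; total draws C(13,2) = 78; favorable C(11,2) = 55; P = 55/78; answer 55/78
Part 3: Y2 = 55/78; threaded value p + q = 133; d = 20; cross terms: (20*11 - 8*-32)=476, (8*26 - 21*11)=-23, (21*34 - -18*26)=1182, (-18*32 - -23*34)=206, (-23*-32 - 20*32)=96; twice the area = |1937| = 1937; area = 1937/2; boundary points = 1 + 1 + 1 + 1 + 1 = 5; strictly interior points = area - boundary/2 + 1 = 967; answer 967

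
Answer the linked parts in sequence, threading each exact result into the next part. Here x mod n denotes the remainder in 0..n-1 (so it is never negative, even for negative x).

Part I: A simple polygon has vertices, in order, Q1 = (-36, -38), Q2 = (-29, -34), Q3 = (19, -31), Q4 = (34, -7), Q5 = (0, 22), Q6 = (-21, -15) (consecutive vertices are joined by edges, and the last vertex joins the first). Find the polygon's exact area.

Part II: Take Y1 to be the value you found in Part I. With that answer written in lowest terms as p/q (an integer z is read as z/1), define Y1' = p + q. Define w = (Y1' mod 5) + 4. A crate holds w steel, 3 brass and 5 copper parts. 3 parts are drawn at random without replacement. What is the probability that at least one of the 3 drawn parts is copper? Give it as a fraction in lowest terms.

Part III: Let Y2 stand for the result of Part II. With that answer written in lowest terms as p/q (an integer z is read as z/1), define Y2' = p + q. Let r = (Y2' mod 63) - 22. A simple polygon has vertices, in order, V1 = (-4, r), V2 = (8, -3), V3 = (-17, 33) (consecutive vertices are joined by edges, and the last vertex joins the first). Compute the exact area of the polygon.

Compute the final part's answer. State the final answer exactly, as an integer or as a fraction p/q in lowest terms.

Part I: cross terms: (-36*-34 - -29*-38)=122, (-29*-31 - 19*-34)=1545, (19*-7 - 34*-31)=921, (34*22 - 0*-7)=748, (0*-15 - -21*22)=462, (-21*-38 - -36*-15)=258; twice the area = |4056| = 4056; area = 2028; answer 2028
Part II: Y1 = 2028; threaded value p + q = 2029; w = 8; total draws C(16,3) = 560; complement C(11,3) = 165; favorable 560 - 165 = 395; P = 79/112; answer 79/112
Part III: Y2 = 79/112; threaded value p + q = 191; r = -20; cross terms: (-4*-3 - 8*-20)=172, (8*33 - -17*-3)=213, (-17*-20 - -4*33)=472; twice the area = |857| = 857; area = 857/2; answer 857/2

857/2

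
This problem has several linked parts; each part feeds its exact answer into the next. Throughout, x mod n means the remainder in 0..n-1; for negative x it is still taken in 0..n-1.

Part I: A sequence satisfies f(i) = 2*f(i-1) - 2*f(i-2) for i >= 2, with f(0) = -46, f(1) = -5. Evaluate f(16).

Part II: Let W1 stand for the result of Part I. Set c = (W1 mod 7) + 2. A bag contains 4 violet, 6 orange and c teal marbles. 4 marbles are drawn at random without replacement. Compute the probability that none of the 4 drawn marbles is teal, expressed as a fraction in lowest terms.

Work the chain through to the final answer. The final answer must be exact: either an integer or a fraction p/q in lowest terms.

Part I: f(2) = 2*(-5) - 2*(-46) = 82; iterating: f(2)=82, f(3)=174, f(4)=184, f(5)=20, f(6)=-328, f(7)=-696, f(8)=-736, f(9)=-80, f(10)=1312, f(11)=2784, f(12)=2944, f(13)=320, f(14)=-5248, f(15)=-11136, f(16)=-11776; answer -11776
Part II: W1 = -11776; c = 7; total draws C(17,4) = 2380; favorable C(10,4) = 210; P = 3/34; answer 3/34

3/34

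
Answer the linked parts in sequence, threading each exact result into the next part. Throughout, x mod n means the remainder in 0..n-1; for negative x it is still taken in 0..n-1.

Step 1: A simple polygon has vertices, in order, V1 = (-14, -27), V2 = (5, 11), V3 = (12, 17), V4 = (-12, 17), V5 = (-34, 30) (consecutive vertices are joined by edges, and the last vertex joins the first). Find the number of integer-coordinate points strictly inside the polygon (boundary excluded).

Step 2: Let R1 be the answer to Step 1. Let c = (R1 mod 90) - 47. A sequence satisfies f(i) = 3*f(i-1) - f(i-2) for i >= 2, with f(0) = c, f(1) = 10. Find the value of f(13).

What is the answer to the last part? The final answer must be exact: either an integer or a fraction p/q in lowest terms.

Step 1: cross terms: (-14*11 - 5*-27)=-19, (5*17 - 12*11)=-47, (12*17 - -12*17)=408, (-12*30 - -34*17)=218, (-34*-27 - -14*30)=1338; twice the area = |1898| = 1898; area = 949; boundary points = 19 + 1 + 24 + 1 + 1 = 46; strictly interior points = area - boundary/2 + 1 = 927; answer 927
Step 2: R1 = 927; c = -20; f(2) = 3*(10) - 1*(-20) = 50; iterating: f(2)=50, f(3)=140, f(4)=370, f(5)=970, f(6)=2540, f(7)=6650, f(8)=17410, f(9)=45580, f(10)=119330, f(11)=312410, f(12)=817900, f(13)=2141290; answer 2141290

2141290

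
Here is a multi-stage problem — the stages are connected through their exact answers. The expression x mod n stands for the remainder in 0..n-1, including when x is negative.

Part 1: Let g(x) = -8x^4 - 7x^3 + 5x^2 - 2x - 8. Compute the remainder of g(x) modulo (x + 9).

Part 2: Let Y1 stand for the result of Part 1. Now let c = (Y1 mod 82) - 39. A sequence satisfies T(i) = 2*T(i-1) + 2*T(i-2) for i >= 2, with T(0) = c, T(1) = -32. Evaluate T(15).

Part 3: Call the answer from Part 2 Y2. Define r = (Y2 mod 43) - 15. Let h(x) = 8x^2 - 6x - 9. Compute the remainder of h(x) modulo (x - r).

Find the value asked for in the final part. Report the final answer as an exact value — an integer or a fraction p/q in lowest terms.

Part 1: remainder = value at the root: -8*(-9)^4 - 7*(-9)^3 + 5*(-9)^2 - 2*(-9)^1 - 8 = (-52488) + (5103) + (405) + (18) + (-8) = -46970; answer -46970
Part 2: Y1 = -46970; c = -23; T(2) = 2*(-32) + 2*(-23) = -110; iterating: T(2)=-110, T(3)=-284, T(4)=-788, T(5)=-2144, T(6)=-5864, T(7)=-16016, T(8)=-43760, T(9)=-119552, T(10)=-326624, T(11)=-892352, T(12)=-2437952, T(13)=-6660608, T(14)=-18197120, T(15)=-49715456; answer -49715456
Part 3: Y2 = -49715456; r = 11; remainder = value at the root: 8*(11)^2 - 6*(11)^1 - 9 = (968) + (-66) + (-9) = 893; answer 893

893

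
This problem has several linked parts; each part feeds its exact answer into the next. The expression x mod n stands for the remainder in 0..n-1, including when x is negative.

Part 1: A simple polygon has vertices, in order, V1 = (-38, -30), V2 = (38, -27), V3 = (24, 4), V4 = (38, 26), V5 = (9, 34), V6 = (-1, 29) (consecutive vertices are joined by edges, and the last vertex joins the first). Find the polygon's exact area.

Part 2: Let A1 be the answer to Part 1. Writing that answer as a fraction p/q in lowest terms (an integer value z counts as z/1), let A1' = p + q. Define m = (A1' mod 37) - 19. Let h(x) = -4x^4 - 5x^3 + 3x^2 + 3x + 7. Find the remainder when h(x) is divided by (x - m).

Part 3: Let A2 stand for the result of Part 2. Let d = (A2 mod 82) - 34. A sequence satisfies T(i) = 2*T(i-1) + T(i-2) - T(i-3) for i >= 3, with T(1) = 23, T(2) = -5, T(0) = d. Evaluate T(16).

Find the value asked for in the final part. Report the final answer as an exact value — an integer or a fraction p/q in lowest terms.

966403

Part 1: cross terms: (-38*-27 - 38*-30)=2166, (38*4 - 24*-27)=800, (24*26 - 38*4)=472, (38*34 - 9*26)=1058, (9*29 - -1*34)=295, (-1*-30 - -38*29)=1132; twice the area = |5923| = 5923; area = 5923/2; answer 5923/2
Part 2: A1 = 5923/2; threaded value p + q = 5925; m = -14; remainder = value at the root: -4*(-14)^4 - 5*(-14)^3 + 3*(-14)^2 + 3*(-14)^1 + 7 = (-153664) + (13720) + (588) + (-42) + (7) = -139391; answer -139391
Part 3: A2 = -139391; d = -25; T(3) = 2*(-5) + 1*(23) - 1*(-25) = 38; iterating: T(3)=38, T(4)=48, T(5)=139, T(6)=288, T(7)=667, T(8)=1483, T(9)=3345, T(10)=7506, T(11)=16874, T(12)=37909, T(13)=85186, T(14)=191407, T(15)=430091, T(16)=966403; answer 966403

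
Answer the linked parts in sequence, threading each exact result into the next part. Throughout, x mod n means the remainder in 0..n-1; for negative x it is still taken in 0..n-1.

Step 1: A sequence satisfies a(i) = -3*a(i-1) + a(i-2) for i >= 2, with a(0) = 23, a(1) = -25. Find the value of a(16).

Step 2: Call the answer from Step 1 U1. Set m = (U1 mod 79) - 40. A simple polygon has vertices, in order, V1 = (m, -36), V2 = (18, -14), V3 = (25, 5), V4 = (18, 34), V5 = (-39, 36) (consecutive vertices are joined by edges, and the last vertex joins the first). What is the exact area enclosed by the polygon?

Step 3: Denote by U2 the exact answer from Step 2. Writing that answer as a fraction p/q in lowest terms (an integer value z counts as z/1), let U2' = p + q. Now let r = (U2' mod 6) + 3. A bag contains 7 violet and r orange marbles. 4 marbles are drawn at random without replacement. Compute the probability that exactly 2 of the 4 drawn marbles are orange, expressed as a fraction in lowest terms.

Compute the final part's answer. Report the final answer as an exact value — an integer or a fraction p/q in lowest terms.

63/143

Step 1: a(2) = -3*(-25) + 1*(23) = 98; iterating: a(2)=98, a(3)=-319, a(4)=1055, a(5)=-3484, a(6)=11507, a(7)=-38005, a(8)=125522, a(9)=-414571, a(10)=1369235, a(11)=-4522276, a(12)=14936063, a(13)=-49330465, a(14)=162927458, a(15)=-538112839, a(16)=1777265975; answer 1777265975
Step 2: U1 = 1777265975; m = 12; cross terms: (12*-14 - 18*-36)=480, (18*5 - 25*-14)=440, (25*34 - 18*5)=760, (18*36 - -39*34)=1974, (-39*-36 - 12*36)=972; twice the area = |4626| = 4626; area = 2313; answer 2313
Step 3: U2 = 2313; threaded value p + q = 2314; r = 7; total draws C(14,4) = 1001; favorable C(7,2)*C(7,2) = 441; P = 63/143; answer 63/143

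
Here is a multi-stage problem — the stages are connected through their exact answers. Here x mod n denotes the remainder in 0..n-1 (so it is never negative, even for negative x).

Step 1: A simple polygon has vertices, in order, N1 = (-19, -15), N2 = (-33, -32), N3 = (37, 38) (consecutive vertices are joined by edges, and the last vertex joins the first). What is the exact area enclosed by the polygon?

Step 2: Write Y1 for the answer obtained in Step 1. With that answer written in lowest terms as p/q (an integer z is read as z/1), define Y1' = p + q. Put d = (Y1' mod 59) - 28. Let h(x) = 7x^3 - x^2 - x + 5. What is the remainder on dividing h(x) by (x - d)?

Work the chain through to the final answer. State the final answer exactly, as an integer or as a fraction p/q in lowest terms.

47638

Step 1: cross terms: (-19*-32 - -33*-15)=113, (-33*38 - 37*-32)=-70, (37*-15 - -19*38)=167; twice the area = |210| = 210; area = 105; answer 105
Step 2: Y1 = 105; threaded value p + q = 106; d = 19; remainder = value at the root: 7*(19)^3 - 1*(19)^2 - 1*(19)^1 + 5 = (48013) + (-361) + (-19) + (5) = 47638; answer 47638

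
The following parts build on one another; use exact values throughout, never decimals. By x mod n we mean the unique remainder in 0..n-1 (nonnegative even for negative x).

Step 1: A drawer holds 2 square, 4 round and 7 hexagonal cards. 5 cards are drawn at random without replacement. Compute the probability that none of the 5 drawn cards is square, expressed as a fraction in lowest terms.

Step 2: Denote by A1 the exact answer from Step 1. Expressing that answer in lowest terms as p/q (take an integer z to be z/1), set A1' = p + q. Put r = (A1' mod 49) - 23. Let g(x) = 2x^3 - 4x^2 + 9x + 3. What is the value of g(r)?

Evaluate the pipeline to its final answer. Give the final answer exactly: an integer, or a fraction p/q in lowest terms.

-15330

Step 1: total draws C(13,5) = 1287; favorable C(11,5) = 462; P = 14/39; answer 14/39
Step 2: A1 = 14/39; threaded value p + q = 53; r = -19; 2*(-19)^3 - 4*(-19)^2 + 9*(-19)^1 + 3 = (-13718) + (-1444) + (-171) + (3) = -15330; answer -15330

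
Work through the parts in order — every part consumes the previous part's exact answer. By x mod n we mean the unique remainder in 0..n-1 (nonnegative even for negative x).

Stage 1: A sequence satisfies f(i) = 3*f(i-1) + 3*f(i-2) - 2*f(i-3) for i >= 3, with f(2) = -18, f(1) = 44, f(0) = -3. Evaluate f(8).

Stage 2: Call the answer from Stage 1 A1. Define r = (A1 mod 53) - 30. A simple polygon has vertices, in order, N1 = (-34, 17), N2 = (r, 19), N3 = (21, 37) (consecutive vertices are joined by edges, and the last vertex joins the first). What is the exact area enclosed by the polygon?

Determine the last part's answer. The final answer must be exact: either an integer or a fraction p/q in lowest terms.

Stage 1: f(3) = 3*(-18) + 3*(44) - 2*(-3) = 84; iterating: f(3)=84, f(4)=110, f(5)=618, f(6)=2016, f(7)=7682, f(8)=27858; answer 27858
Stage 2: A1 = 27858; r = 3; cross terms: (-34*19 - 3*17)=-697, (3*37 - 21*19)=-288, (21*17 - -34*37)=1615; twice the area = |630| = 630; area = 315; answer 315

315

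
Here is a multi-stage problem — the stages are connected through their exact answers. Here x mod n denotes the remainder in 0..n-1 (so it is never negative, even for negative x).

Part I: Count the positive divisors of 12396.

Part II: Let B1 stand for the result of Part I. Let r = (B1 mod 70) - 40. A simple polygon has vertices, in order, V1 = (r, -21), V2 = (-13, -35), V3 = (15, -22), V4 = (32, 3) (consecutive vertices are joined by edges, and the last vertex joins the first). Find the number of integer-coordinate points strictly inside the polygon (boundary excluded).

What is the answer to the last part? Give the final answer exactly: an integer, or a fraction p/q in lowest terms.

Part I: 12396 = 2^2 * 3 * 1033; number of divisors = (2+1) * (1+1) * (1+1) = 12; answer 12
Part II: B1 = 12; r = -28; cross terms: (-28*-35 - -13*-21)=707, (-13*-22 - 15*-35)=811, (15*3 - 32*-22)=749, (32*-21 - -28*3)=-588; twice the area = |1679| = 1679; area = 1679/2; boundary points = 1 + 1 + 1 + 12 = 15; strictly interior points = area - boundary/2 + 1 = 833; answer 833

833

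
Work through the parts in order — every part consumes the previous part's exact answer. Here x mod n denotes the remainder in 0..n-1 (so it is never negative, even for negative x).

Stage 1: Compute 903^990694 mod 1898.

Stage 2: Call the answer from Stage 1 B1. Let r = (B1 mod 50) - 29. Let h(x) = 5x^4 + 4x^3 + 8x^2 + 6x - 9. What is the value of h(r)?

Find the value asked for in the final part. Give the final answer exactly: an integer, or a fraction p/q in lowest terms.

Stage 1: squarings mod 1898: 903^1=903, 903^2=1167, 903^4=1023, 903^8=731, 903^16=1023, 903^32=731, 903^64=1023, 903^128=731, 903^256=1023, 903^512=731, 903^1024=1023, 903^2048=731, 903^4096=1023, 903^8192=731, 903^16384=1023, 903^32768=731, 903^65536=1023, 903^131072=731, 903^262144=1023, 903^524288=731; 903^990694 = 903^2 * 903^4 * 903^32 * 903^64 * 903^128 * 903^256 * 903^1024 * 903^2048 * 903^4096 * 903^65536 * 903^131072 * 903^262144 * 903^524288 = 875 (mod 1898); answer 875
Stage 2: B1 = 875; r = -4; 5*(-4)^4 + 4*(-4)^3 + 8*(-4)^2 + 6*(-4)^1 - 9 = (1280) + (-256) + (128) + (-24) + (-9) = 1119; answer 1119

1119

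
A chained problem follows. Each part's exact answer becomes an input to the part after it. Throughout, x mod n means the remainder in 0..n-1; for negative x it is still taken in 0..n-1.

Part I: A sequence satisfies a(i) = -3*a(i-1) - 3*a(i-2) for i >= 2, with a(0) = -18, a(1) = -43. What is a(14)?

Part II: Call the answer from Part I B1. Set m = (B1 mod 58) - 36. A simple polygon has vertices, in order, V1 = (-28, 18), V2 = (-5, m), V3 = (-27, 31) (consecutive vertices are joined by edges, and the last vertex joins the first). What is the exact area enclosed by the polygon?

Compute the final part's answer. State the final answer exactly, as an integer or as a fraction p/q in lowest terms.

Part I: a(2) = -3*(-43) - 3*(-18) = 183; iterating: a(2)=183, a(3)=-420, a(4)=711, a(5)=-873, a(6)=486, a(7)=1161, a(8)=-4941, a(9)=11340, a(10)=-19197, a(11)=23571, a(12)=-13122, a(13)=-31347, a(14)=133407; answer 133407
Part II: B1 = 133407; m = -29; cross terms: (-28*-29 - -5*18)=902, (-5*31 - -27*-29)=-938, (-27*18 - -28*31)=382; twice the area = |346| = 346; area = 173; answer 173

173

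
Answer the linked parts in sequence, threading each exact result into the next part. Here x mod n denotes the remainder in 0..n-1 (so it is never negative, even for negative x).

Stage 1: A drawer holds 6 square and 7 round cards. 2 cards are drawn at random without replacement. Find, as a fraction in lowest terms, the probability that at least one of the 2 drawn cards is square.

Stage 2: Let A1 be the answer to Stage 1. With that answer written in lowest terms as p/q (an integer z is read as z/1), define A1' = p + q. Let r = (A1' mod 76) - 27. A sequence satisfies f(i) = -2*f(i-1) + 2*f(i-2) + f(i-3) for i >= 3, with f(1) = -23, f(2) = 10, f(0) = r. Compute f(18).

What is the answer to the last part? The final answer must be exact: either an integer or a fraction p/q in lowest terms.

71553562

Stage 1: total draws C(13,2) = 78; complement C(7,2) = 21; favorable 78 - 21 = 57; P = 19/26; answer 19/26
Stage 2: A1 = 19/26; threaded value p + q = 45; r = 18; f(3) = -2*(10) + 2*(-23) + 1*(18) = -48; iterating: f(3)=-48, f(4)=93, f(5)=-272, f(6)=682, f(7)=-1815, f(8)=4722, f(9)=-12392, f(10)=32413, f(11)=-84888, f(12)=222210, f(13)=-581783, f(14)=1523098, f(15)=-3987552, f(16)=10439517, f(17)=-27331040, f(18)=71553562; answer 71553562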